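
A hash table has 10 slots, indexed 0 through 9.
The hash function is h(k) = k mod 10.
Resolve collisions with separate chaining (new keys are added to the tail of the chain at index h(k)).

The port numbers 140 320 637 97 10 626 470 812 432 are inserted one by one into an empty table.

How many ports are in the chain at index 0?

140 → bucket 0
320 → bucket 0 (collision)
637 → bucket 7
97 → bucket 7 (collision)
10 → bucket 0 (collision)
626 → bucket 6
470 → bucket 0 (collision)
812 → bucket 2
432 → bucket 2 (collision)
Final buckets:
0: 140 -> 320 -> 10 -> 470
1: —
2: 812 -> 432
3: —
4: —
5: —
6: 626
7: 637 -> 97
8: —
9: —

4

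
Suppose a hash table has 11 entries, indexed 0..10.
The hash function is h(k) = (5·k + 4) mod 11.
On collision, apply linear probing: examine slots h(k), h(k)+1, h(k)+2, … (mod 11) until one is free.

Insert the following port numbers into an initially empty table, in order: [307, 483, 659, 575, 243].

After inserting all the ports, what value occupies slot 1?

659

307 hashes to 10; slot 10 is free -> place at 10.
483 hashes to 10; 10 taken -> place at 0.
659 hashes to 10; 10,0 taken -> place at 1.
575 hashes to 8; slot 8 is free -> place at 8.
243 hashes to 9; slot 9 is free -> place at 9.
Table: [483, 659, -, -, -, -, -, -, 575, 243, 307]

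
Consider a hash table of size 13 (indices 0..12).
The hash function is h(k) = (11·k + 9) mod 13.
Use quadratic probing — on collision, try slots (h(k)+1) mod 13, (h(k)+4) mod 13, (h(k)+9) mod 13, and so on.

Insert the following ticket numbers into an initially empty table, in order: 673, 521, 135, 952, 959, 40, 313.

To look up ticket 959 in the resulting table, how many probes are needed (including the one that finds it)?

Insert 673: h=2, slot 2 empty -> index 2.
Insert 521: h=7, slot 7 empty -> index 7.
Insert 135: h=12, slot 12 empty -> index 12.
Insert 952: h=3, slot 3 empty -> index 3.
Insert 959: h=2, slots 2,3 occupied -> index 6.
Insert 40: h=7, slot 7 occupied -> index 8.
Insert 313: h=7, slots 7,8 occupied -> index 11.
Table: [., ., 673, 952, ., ., 959, 521, 40, ., ., 313, 135]
Lookup 959: h=2, probe 2,3,6 → found at 6.

3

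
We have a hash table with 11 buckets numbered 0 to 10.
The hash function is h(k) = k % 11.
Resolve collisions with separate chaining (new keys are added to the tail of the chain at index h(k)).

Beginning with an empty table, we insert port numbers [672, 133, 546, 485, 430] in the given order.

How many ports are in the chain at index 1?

4

672 → bucket 1
133 → bucket 1 (collision)
546 → bucket 7
485 → bucket 1 (collision)
430 → bucket 1 (collision)
Final buckets:
0: ∅
1: 672 -> 133 -> 485 -> 430
2: ∅
3: ∅
4: ∅
5: ∅
6: ∅
7: 546
8: ∅
9: ∅
10: ∅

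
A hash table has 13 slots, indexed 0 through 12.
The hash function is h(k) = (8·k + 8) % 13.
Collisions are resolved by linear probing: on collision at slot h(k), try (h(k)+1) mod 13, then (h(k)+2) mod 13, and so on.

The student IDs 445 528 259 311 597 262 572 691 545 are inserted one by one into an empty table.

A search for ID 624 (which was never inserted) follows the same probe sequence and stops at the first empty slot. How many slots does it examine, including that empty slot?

2

445: h=6 -> slot 6
528: h=7 -> slot 7
259: h=0 -> slot 0
311: h=0, probe 0,1 -> slot 1
597: h=0, probe 0,1,2 -> slot 2
262: h=11 -> slot 11
572: h=8 -> slot 8
691: h=11, probe 11,12 -> slot 12
545: h=0, probe 0,1,2,3 -> slot 3
Table: [259, 311, 597, 545, _, _, 445, 528, 572, _, _, 262, 691]
Lookup 624: h=8, probe 8,9 → slot 9 empty, not found.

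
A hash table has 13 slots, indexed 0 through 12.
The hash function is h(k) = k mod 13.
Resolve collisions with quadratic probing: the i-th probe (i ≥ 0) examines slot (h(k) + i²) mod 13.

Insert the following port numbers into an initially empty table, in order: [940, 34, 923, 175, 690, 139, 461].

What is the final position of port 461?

7

Insert 940: h=4, slot 4 empty → index 4.
Insert 34: h=8, slot 8 empty → index 8.
Insert 923: h=0, slot 0 empty → index 0.
Insert 175: h=6, slot 6 empty → index 6.
Insert 690: h=1, slot 1 empty → index 1.
Insert 139: h=9, slot 9 empty → index 9.
Insert 461: h=6, slot 6 occupied → index 7.
Table: [923, 690, —, —, 940, —, 175, 461, 34, 139, —, —, —]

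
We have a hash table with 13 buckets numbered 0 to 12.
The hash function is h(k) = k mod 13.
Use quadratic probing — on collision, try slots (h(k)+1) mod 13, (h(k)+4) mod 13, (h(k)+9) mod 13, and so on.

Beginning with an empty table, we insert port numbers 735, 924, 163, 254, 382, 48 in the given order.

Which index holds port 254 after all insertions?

11

Insert 735: h=7, slot 7 empty -> index 7.
Insert 924: h=1, slot 1 empty -> index 1.
Insert 163: h=7, slot 7 occupied -> index 8.
Insert 254: h=7, slots 7,8 occupied -> index 11.
Insert 382: h=5, slot 5 empty -> index 5.
Insert 48: h=9, slot 9 empty -> index 9.
Table: [_, 924, _, _, _, 382, _, 735, 163, 48, _, 254, _]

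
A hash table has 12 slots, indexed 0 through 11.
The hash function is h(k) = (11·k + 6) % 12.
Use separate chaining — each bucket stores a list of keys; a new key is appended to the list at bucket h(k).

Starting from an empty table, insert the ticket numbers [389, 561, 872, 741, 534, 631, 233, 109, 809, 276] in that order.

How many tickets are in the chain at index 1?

Insert 389: h=1, bucket 1 empty → new chain.
Insert 561: h=9, bucket 9 empty → new chain.
Insert 872: h=10, bucket 10 empty → new chain.
Insert 741: h=9, bucket 9 nonempty → append to chain.
Insert 534: h=0, bucket 0 empty → new chain.
Insert 631: h=11, bucket 11 empty → new chain.
Insert 233: h=1, bucket 1 nonempty → append to chain.
Insert 109: h=5, bucket 5 empty → new chain.
Insert 809: h=1, bucket 1 nonempty → append to chain.
Insert 276: h=6, bucket 6 empty → new chain.
Final buckets:
0: 534
1: 389 -> 233 -> 809
2: .
3: .
4: .
5: 109
6: 276
7: .
8: .
9: 561 -> 741
10: 872
11: 631

3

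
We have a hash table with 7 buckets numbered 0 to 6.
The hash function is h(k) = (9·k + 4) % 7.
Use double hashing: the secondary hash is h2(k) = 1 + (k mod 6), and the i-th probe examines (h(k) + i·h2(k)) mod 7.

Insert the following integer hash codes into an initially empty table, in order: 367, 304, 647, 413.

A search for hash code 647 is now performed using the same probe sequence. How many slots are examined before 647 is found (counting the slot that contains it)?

Insert 367: h=3, slot 3 empty -> index 3.
Insert 304: h=3, h2=5, slot 3 occupied -> index 1.
Insert 647: h=3, h2=6, slot 3 occupied -> index 2.
Insert 413: h=4, slot 4 empty -> index 4.
Table: [_, 304, 647, 367, 413, _, _]
Lookup 647: h=3, h2=6, probe 3,2 → found at 2.

2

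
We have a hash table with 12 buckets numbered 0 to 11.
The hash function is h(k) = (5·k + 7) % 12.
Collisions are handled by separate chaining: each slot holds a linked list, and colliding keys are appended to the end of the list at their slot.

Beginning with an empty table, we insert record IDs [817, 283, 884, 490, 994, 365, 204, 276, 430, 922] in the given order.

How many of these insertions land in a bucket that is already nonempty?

817 → bucket 0
283 → bucket 6
884 → bucket 11
490 → bucket 9
994 → bucket 9 (collision)
365 → bucket 8
204 → bucket 7
276 → bucket 7 (collision)
430 → bucket 9 (collision)
922 → bucket 9 (collision)
Final buckets:
0: 817
1: -
2: -
3: -
4: -
5: -
6: 283
7: 204 -> 276
8: 365
9: 490 -> 994 -> 430 -> 922
10: -
11: 884

4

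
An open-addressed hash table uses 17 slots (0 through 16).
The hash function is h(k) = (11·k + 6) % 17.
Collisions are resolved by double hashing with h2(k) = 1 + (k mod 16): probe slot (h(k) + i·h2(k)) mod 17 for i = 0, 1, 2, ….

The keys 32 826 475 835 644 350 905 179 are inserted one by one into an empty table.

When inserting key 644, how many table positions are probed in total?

2

Insert 32: h=1, slot 1 empty -> index 1.
Insert 826: h=14, slot 14 empty -> index 14.
Insert 475: h=12, slot 12 empty -> index 12.
Insert 835: h=11, slot 11 empty -> index 11.
Insert 644: h=1, h2=5, slot 1 occupied -> index 6.
Insert 350: h=14, h2=15, slots 14,12 occupied -> index 10.
Insert 905: h=16, slot 16 empty -> index 16.
Insert 179: h=3, slot 3 empty -> index 3.
Table: [—, 32, —, 179, —, —, 644, —, —, —, 350, 835, 475, —, 826, —, 905]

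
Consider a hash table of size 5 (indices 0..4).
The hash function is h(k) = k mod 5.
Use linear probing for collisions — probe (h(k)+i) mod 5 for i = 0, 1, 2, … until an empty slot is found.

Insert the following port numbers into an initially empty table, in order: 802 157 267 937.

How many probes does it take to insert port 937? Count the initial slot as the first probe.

Insert 802: h=2, slot 2 empty -> index 2.
Insert 157: h=2, slot 2 occupied -> index 3.
Insert 267: h=2, slots 2,3 occupied -> index 4.
Insert 937: h=2, slots 2,3,4 occupied -> index 0.
Table: [937, _, 802, 157, 267]

4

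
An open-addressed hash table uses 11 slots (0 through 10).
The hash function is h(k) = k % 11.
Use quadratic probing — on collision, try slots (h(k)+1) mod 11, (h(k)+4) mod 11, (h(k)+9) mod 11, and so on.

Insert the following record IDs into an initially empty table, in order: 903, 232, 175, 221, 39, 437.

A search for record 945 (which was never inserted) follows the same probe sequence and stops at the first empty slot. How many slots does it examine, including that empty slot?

2

Insert 903: h=1, slot 1 empty → index 1.
Insert 232: h=1, slot 1 occupied → index 2.
Insert 175: h=10, slot 10 empty → index 10.
Insert 221: h=1, slots 1,2 occupied → index 5.
Insert 39: h=6, slot 6 empty → index 6.
Insert 437: h=8, slot 8 empty → index 8.
Table: [-, 903, 232, -, -, 221, 39, -, 437, -, 175]
Lookup 945: h=10, probe 10,0 → slot 0 empty, not found.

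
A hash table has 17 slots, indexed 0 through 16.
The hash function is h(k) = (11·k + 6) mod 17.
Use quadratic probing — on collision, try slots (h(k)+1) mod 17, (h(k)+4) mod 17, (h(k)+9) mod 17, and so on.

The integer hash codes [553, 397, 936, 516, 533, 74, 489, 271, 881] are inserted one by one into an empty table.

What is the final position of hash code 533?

553: h=3 -> slot 3
397: h=4 -> slot 4
936: h=0 -> slot 0
516: h=4, probe 4,5 -> slot 5
533: h=4, probe 4,5,8 -> slot 8
74: h=4, probe 4,5,8,13 -> slot 13
489: h=13, probe 13,14 -> slot 14
271: h=12 -> slot 12
881: h=7 -> slot 7
Table: [936, ∅, ∅, 553, 397, 516, ∅, 881, 533, ∅, ∅, ∅, 271, 74, 489, ∅, ∅]

8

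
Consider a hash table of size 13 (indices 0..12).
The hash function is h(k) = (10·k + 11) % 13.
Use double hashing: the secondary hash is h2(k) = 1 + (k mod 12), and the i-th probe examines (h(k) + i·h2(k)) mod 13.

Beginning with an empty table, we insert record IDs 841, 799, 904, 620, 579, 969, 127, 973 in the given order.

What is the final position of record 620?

2

841 hashes to 10; slot 10 is free => place at 10.
799 hashes to 6; slot 6 is free => place at 6.
904 hashes to 3; slot 3 is free => place at 3.
620 hashes to 10, h2=9; 10,6 taken => place at 2.
579 hashes to 3, h2=4; 3 taken => place at 7.
969 hashes to 3, h2=10; 3 taken => place at 0.
127 hashes to 7, h2=8; 7,2,10 taken => place at 5.
973 hashes to 4; slot 4 is free => place at 4.
Table: [969, _, 620, 904, 973, 127, 799, 579, _, _, 841, _, _]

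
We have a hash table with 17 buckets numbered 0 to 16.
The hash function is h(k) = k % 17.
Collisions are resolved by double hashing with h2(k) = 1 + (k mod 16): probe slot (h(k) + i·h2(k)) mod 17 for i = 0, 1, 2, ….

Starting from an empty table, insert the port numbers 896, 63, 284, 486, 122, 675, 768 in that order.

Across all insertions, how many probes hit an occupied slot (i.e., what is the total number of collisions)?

4

896 hashes to 12; slot 12 is free => place at 12.
63 hashes to 12, h2=16; 12 taken => place at 11.
284 hashes to 12, h2=13; 12 taken => place at 8.
486 hashes to 10; slot 10 is free => place at 10.
122 hashes to 3; slot 3 is free => place at 3.
675 hashes to 12, h2=4; 12 taken => place at 16.
768 hashes to 3, h2=1; 3 taken => place at 4.
Table: [_, _, _, 122, 768, _, _, _, 284, _, 486, 63, 896, _, _, _, 675]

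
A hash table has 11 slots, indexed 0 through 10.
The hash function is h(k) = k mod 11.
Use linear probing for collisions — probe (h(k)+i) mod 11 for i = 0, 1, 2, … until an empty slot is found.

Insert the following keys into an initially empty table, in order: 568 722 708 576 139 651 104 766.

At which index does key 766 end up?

10

568 hashes to 7; slot 7 is free -> place at 7.
722 hashes to 7; 7 taken -> place at 8.
708 hashes to 4; slot 4 is free -> place at 4.
576 hashes to 4; 4 taken -> place at 5.
139 hashes to 7; 7,8 taken -> place at 9.
651 hashes to 2; slot 2 is free -> place at 2.
104 hashes to 5; 5 taken -> place at 6.
766 hashes to 7; 7,8,9 taken -> place at 10.
Table: [_, _, 651, _, 708, 576, 104, 568, 722, 139, 766]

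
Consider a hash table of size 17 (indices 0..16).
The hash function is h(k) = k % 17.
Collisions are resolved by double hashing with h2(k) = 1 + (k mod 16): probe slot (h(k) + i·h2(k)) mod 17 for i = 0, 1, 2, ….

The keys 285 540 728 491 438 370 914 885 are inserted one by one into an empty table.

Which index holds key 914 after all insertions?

Insert 285: h=13, slot 13 empty -> index 13.
Insert 540: h=13, h2=13, slot 13 occupied -> index 9.
Insert 728: h=14, slot 14 empty -> index 14.
Insert 491: h=15, slot 15 empty -> index 15.
Insert 438: h=13, h2=7, slot 13 occupied -> index 3.
Insert 370: h=13, h2=3, slot 13 occupied -> index 16.
Insert 914: h=13, h2=3, slots 13,16 occupied -> index 2.
Insert 885: h=1, slot 1 empty -> index 1.
Table: [-, 885, 914, 438, -, -, -, -, -, 540, -, -, -, 285, 728, 491, 370]

2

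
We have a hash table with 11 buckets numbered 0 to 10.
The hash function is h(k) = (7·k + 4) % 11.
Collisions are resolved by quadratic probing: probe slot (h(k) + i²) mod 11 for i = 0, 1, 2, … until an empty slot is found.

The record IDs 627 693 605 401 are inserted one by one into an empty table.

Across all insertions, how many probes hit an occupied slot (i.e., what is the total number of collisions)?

627: h=4 → slot 4
693: h=4, probe 4,5 → slot 5
605: h=4, probe 4,5,8 → slot 8
401: h=6 → slot 6
Table: [-, -, -, -, 627, 693, 401, -, 605, -, -]

3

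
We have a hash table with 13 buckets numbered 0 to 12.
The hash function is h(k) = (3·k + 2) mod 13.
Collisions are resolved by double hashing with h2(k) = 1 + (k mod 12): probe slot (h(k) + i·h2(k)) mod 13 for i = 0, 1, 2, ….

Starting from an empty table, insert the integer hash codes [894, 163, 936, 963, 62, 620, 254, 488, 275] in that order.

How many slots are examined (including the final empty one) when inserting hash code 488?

Insert 894: h=6, slot 6 empty -> index 6.
Insert 163: h=10, slot 10 empty -> index 10.
Insert 936: h=2, slot 2 empty -> index 2.
Insert 963: h=5, slot 5 empty -> index 5.
Insert 62: h=6, h2=3, slot 6 occupied -> index 9.
Insert 620: h=3, slot 3 empty -> index 3.
Insert 254: h=10, h2=3, slot 10 occupied -> index 0.
Insert 488: h=10, h2=9, slots 10,6,2 occupied -> index 11.
Insert 275: h=8, slot 8 empty -> index 8.
Table: [254, -, 936, 620, -, 963, 894, -, 275, 62, 163, 488, -]

4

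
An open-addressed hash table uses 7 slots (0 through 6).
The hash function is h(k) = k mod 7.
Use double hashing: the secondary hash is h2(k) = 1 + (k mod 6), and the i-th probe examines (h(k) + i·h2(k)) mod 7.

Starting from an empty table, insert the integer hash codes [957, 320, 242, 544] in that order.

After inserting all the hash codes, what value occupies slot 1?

320

957 hashes to 5; slot 5 is free => place at 5.
320 hashes to 5, h2=3; 5 taken => place at 1.
242 hashes to 4; slot 4 is free => place at 4.
544 hashes to 5, h2=5; 5 taken => place at 3.
Table: [_, 320, _, 544, 242, 957, _]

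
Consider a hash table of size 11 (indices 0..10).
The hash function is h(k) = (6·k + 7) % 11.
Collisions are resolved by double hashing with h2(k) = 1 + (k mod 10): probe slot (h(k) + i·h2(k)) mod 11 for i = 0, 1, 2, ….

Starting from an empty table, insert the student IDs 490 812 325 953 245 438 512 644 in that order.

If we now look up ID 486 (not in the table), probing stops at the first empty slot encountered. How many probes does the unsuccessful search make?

3

Insert 490: h=10, slot 10 empty → index 10.
Insert 812: h=6, slot 6 empty → index 6.
Insert 325: h=10, h2=6, slot 10 occupied → index 5.
Insert 953: h=5, h2=4, slot 5 occupied → index 9.
Insert 245: h=3, slot 3 empty → index 3.
Insert 438: h=6, h2=9, slot 6 occupied → index 4.
Insert 512: h=10, h2=3, slot 10 occupied → index 2.
Insert 644: h=10, h2=5, slots 10,4,9,3 occupied → index 8.
Table: [—, —, 512, 245, 438, 325, 812, —, 644, 953, 490]
Lookup 486: h=8, h2=7, probe 8,4,0 → slot 0 empty, not found.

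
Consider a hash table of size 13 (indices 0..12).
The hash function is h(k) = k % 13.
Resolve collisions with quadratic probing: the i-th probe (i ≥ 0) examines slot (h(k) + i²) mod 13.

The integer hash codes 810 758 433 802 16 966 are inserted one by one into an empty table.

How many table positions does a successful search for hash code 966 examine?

4

810 hashes to 4; slot 4 is free → place at 4.
758 hashes to 4; 4 taken → place at 5.
433 hashes to 4; 4,5 taken → place at 8.
802 hashes to 9; slot 9 is free → place at 9.
16 hashes to 3; slot 3 is free → place at 3.
966 hashes to 4; 4,5,8 taken → place at 0.
Table: [966, ., ., 16, 810, 758, ., ., 433, 802, ., ., .]
Lookup 966: h=4, probe 4,5,8,0 → found at 0.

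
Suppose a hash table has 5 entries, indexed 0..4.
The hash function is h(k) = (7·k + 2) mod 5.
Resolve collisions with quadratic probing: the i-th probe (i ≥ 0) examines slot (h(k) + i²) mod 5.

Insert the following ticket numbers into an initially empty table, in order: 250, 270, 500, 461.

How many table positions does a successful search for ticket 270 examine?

2

250: h=2 → slot 2
270: h=2, probe 2,3 → slot 3
500: h=2, probe 2,3,1 → slot 1
461: h=4 → slot 4
Table: [., 500, 250, 270, 461]
Lookup 270: h=2, probe 2,3 → found at 3.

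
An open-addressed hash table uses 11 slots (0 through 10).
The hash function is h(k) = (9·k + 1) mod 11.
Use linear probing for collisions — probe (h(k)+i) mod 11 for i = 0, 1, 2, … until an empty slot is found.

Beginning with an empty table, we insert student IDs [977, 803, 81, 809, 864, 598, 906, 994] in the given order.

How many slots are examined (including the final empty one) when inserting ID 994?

5

977: h=5 → slot 5
803: h=1 → slot 1
81: h=4 → slot 4
809: h=0 → slot 0
864: h=0, probe 0,1,2 → slot 2
598: h=4, probe 4,5,6 → slot 6
906: h=4, probe 4,5,6,7 → slot 7
994: h=4, probe 4,5,6,7,8 → slot 8
Table: [809, 803, 864, —, 81, 977, 598, 906, 994, —, —]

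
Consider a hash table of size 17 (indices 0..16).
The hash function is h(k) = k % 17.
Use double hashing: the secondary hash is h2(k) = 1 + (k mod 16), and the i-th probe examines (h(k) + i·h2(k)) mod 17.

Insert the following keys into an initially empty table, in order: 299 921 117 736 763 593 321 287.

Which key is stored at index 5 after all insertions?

736

299 hashes to 10; slot 10 is free → place at 10.
921 hashes to 3; slot 3 is free → place at 3.
117 hashes to 15; slot 15 is free → place at 15.
736 hashes to 5; slot 5 is free → place at 5.
763 hashes to 15, h2=12; 15,10,5 taken → place at 0.
593 hashes to 15, h2=2; 15,0 taken → place at 2.
321 hashes to 15, h2=2; 15,0,2 taken → place at 4.
287 hashes to 15, h2=16; 15 taken → place at 14.
Table: [763, ∅, 593, 921, 321, 736, ∅, ∅, ∅, ∅, 299, ∅, ∅, ∅, 287, 117, ∅]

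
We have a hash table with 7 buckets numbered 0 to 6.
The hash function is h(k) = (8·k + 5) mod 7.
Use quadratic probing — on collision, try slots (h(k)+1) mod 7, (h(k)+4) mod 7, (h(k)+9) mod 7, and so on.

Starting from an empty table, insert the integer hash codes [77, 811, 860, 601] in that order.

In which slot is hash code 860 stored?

1

77: h=5 -> slot 5
811: h=4 -> slot 4
860: h=4, probe 4,5,1 -> slot 1
601: h=4, probe 4,5,1,6 -> slot 6
Table: [_, 860, _, _, 811, 77, 601]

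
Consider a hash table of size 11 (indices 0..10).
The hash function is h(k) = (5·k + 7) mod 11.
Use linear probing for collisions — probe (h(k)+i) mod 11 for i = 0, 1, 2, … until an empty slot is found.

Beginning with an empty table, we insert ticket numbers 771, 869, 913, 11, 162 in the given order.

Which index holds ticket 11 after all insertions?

9

771: h=1 → slot 1
869: h=7 → slot 7
913: h=7, probe 7,8 → slot 8
11: h=7, probe 7,8,9 → slot 9
162: h=3 → slot 3
Table: [-, 771, -, 162, -, -, -, 869, 913, 11, -]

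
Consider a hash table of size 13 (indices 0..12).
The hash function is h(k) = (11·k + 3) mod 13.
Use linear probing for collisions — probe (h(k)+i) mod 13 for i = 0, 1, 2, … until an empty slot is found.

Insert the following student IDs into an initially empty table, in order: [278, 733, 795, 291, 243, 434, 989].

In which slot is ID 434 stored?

9

278 hashes to 6; slot 6 is free → place at 6.
733 hashes to 6; 6 taken → place at 7.
795 hashes to 12; slot 12 is free → place at 12.
291 hashes to 6; 6,7 taken → place at 8.
243 hashes to 11; slot 11 is free → place at 11.
434 hashes to 6; 6,7,8 taken → place at 9.
989 hashes to 1; slot 1 is free → place at 1.
Table: [-, 989, -, -, -, -, 278, 733, 291, 434, -, 243, 795]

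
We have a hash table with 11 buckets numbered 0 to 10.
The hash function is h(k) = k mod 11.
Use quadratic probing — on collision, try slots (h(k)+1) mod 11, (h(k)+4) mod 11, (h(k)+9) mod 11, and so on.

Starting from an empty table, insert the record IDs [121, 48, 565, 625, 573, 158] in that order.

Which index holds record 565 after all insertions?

5

121: h=0 -> slot 0
48: h=4 -> slot 4
565: h=4, probe 4,5 -> slot 5
625: h=9 -> slot 9
573: h=1 -> slot 1
158: h=4, probe 4,5,8 -> slot 8
Table: [121, 573, —, —, 48, 565, —, —, 158, 625, —]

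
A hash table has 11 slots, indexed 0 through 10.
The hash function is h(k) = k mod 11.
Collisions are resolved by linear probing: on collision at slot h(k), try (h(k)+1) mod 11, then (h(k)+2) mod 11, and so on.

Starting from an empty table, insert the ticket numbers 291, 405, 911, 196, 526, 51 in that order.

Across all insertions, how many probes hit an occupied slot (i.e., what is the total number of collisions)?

6

291 hashes to 5; slot 5 is free → place at 5.
405 hashes to 9; slot 9 is free → place at 9.
911 hashes to 9; 9 taken → place at 10.
196 hashes to 9; 9,10 taken → place at 0.
526 hashes to 9; 9,10,0 taken → place at 1.
51 hashes to 7; slot 7 is free → place at 7.
Table: [196, 526, _, _, _, 291, _, 51, _, 405, 911]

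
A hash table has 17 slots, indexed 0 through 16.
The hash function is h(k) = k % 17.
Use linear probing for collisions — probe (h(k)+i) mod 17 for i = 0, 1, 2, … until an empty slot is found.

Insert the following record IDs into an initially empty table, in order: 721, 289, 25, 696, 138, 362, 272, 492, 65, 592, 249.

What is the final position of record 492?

Insert 721: h=7, slot 7 empty → index 7.
Insert 289: h=0, slot 0 empty → index 0.
Insert 25: h=8, slot 8 empty → index 8.
Insert 696: h=16, slot 16 empty → index 16.
Insert 138: h=2, slot 2 empty → index 2.
Insert 362: h=5, slot 5 empty → index 5.
Insert 272: h=0, slot 0 occupied → index 1.
Insert 492: h=16, slots 16,0,1,2 occupied → index 3.
Insert 65: h=14, slot 14 empty → index 14.
Insert 592: h=14, slot 14 occupied → index 15.
Insert 249: h=11, slot 11 empty → index 11.
Table: [289, 272, 138, 492, _, 362, _, 721, 25, _, _, 249, _, _, 65, 592, 696]

3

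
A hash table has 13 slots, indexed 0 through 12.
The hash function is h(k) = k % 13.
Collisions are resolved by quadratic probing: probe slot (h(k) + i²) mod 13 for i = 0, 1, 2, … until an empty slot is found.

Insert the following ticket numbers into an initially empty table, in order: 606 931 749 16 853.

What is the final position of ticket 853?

4

606: h=8 -> slot 8
931: h=8, probe 8,9 -> slot 9
749: h=8, probe 8,9,12 -> slot 12
16: h=3 -> slot 3
853: h=8, probe 8,9,12,4 -> slot 4
Table: [., ., ., 16, 853, ., ., ., 606, 931, ., ., 749]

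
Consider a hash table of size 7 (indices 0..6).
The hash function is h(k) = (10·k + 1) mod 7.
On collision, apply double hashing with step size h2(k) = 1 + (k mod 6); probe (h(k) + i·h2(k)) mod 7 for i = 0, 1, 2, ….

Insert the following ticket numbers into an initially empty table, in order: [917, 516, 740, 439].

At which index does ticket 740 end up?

5

Insert 917: h=1, slot 1 empty -> index 1.
Insert 516: h=2, slot 2 empty -> index 2.
Insert 740: h=2, h2=3, slot 2 occupied -> index 5.
Insert 439: h=2, h2=2, slot 2 occupied -> index 4.
Table: [-, 917, 516, -, 439, 740, -]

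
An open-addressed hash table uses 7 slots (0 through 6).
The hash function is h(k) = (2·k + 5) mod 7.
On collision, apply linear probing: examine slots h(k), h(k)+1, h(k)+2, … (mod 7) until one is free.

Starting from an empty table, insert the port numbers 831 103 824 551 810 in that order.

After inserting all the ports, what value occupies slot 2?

831 hashes to 1; slot 1 is free → place at 1.
103 hashes to 1; 1 taken → place at 2.
824 hashes to 1; 1,2 taken → place at 3.
551 hashes to 1; 1,2,3 taken → place at 4.
810 hashes to 1; 1,2,3,4 taken → place at 5.
Table: [-, 831, 103, 824, 551, 810, -]

103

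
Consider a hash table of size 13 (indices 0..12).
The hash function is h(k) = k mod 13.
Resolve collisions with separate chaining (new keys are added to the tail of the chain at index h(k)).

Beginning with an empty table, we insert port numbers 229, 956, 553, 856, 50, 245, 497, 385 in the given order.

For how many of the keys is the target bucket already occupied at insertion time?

Insert 229: h=8, bucket 8 empty → new chain.
Insert 956: h=7, bucket 7 empty → new chain.
Insert 553: h=7, bucket 7 nonempty → append to chain.
Insert 856: h=11, bucket 11 empty → new chain.
Insert 50: h=11, bucket 11 nonempty → append to chain.
Insert 245: h=11, bucket 11 nonempty → append to chain.
Insert 497: h=3, bucket 3 empty → new chain.
Insert 385: h=8, bucket 8 nonempty → append to chain.
Final buckets:
0: ∅
1: ∅
2: ∅
3: 497
4: ∅
5: ∅
6: ∅
7: 956 -> 553
8: 229 -> 385
9: ∅
10: ∅
11: 856 -> 50 -> 245
12: ∅

4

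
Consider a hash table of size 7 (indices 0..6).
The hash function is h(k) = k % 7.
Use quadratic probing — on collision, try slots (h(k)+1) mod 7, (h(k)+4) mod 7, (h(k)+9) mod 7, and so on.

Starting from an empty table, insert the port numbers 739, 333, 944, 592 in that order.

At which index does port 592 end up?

1

Insert 739: h=4, slot 4 empty -> index 4.
Insert 333: h=4, slot 4 occupied -> index 5.
Insert 944: h=6, slot 6 empty -> index 6.
Insert 592: h=4, slots 4,5 occupied -> index 1.
Table: [., 592, ., ., 739, 333, 944]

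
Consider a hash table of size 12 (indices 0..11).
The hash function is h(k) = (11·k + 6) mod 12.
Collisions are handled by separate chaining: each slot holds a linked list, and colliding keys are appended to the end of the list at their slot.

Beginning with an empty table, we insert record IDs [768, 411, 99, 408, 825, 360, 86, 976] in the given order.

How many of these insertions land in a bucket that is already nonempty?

3

Insert 768: h=6, bucket 6 empty -> new chain.
Insert 411: h=3, bucket 3 empty -> new chain.
Insert 99: h=3, bucket 3 nonempty -> append to chain.
Insert 408: h=6, bucket 6 nonempty -> append to chain.
Insert 825: h=9, bucket 9 empty -> new chain.
Insert 360: h=6, bucket 6 nonempty -> append to chain.
Insert 86: h=4, bucket 4 empty -> new chain.
Insert 976: h=2, bucket 2 empty -> new chain.
Final buckets:
0: _
1: _
2: 976
3: 411 -> 99
4: 86
5: _
6: 768 -> 408 -> 360
7: _
8: _
9: 825
10: _
11: _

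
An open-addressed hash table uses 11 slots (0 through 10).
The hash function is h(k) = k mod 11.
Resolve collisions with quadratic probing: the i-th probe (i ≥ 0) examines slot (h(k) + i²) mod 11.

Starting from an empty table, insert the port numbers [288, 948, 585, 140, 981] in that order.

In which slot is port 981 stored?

288 hashes to 2; slot 2 is free → place at 2.
948 hashes to 2; 2 taken → place at 3.
585 hashes to 2; 2,3 taken → place at 6.
140 hashes to 8; slot 8 is free → place at 8.
981 hashes to 2; 2,3,6 taken → place at 0.
Table: [981, _, 288, 948, _, _, 585, _, 140, _, _]

0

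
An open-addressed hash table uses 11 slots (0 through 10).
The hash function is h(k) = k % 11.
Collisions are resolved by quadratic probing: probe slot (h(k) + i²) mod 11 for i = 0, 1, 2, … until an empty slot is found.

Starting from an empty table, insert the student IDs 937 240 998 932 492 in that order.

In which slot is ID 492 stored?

6

937: h=2 => slot 2
240: h=9 => slot 9
998: h=8 => slot 8
932: h=8, probe 8,9,1 => slot 1
492: h=8, probe 8,9,1,6 => slot 6
Table: [., 932, 937, ., ., ., 492, ., 998, 240, .]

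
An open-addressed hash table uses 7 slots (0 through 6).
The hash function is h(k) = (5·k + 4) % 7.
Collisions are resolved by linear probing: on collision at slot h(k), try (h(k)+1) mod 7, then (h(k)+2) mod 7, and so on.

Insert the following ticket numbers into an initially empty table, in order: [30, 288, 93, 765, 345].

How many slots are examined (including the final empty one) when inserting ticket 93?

30: h=0 => slot 0
288: h=2 => slot 2
93: h=0, probe 0,1 => slot 1
765: h=0, probe 0,1,2,3 => slot 3
345: h=0, probe 0,1,2,3,4 => slot 4
Table: [30, 93, 288, 765, 345, -, -]

2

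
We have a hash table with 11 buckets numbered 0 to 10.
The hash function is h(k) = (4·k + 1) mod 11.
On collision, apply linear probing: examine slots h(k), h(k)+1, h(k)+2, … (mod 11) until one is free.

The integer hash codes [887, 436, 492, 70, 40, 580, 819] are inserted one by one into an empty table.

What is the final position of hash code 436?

887: h=7 -> slot 7
436: h=7, probe 7,8 -> slot 8
492: h=0 -> slot 0
70: h=6 -> slot 6
40: h=7, probe 7,8,9 -> slot 9
580: h=0, probe 0,1 -> slot 1
819: h=10 -> slot 10
Table: [492, 580, _, _, _, _, 70, 887, 436, 40, 819]

8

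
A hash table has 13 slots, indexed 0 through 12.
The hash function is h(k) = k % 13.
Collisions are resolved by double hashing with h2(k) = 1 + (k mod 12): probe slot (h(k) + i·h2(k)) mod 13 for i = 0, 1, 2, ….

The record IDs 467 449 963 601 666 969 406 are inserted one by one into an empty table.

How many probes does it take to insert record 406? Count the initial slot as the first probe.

5

467: h=12 -> slot 12
449: h=7 -> slot 7
963: h=1 -> slot 1
601: h=3 -> slot 3
666: h=3, h2=7, probe 3,10 -> slot 10
969: h=7, h2=10, probe 7,4 -> slot 4
406: h=3, h2=11, probe 3,1,12,10,8 -> slot 8
Table: [-, 963, -, 601, 969, -, -, 449, 406, -, 666, -, 467]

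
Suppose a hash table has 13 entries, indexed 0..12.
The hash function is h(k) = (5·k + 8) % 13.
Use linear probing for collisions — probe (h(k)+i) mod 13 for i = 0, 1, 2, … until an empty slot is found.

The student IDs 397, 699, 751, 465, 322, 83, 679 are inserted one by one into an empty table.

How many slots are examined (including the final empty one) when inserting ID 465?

3

397: h=4 -> slot 4
699: h=6 -> slot 6
751: h=6, probe 6,7 -> slot 7
465: h=6, probe 6,7,8 -> slot 8
322: h=6, probe 6,7,8,9 -> slot 9
83: h=7, probe 7,8,9,10 -> slot 10
679: h=10, probe 10,11 -> slot 11
Table: [., ., ., ., 397, ., 699, 751, 465, 322, 83, 679, .]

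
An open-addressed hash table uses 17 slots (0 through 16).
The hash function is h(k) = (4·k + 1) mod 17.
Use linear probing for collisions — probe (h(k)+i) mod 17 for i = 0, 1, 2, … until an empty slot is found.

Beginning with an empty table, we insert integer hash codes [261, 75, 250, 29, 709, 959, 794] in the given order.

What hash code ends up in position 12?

75

261 hashes to 8; slot 8 is free => place at 8.
75 hashes to 12; slot 12 is free => place at 12.
250 hashes to 15; slot 15 is free => place at 15.
29 hashes to 15; 15 taken => place at 16.
709 hashes to 15; 15,16 taken => place at 0.
959 hashes to 12; 12 taken => place at 13.
794 hashes to 15; 15,16,0 taken => place at 1.
Table: [709, 794, ., ., ., ., ., ., 261, ., ., ., 75, 959, ., 250, 29]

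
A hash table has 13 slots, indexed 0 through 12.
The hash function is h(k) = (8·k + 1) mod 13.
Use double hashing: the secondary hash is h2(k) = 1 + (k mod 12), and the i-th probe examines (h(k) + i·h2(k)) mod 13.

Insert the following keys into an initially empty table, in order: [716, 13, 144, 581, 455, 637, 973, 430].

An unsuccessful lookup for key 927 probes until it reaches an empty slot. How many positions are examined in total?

Insert 716: h=9, slot 9 empty -> index 9.
Insert 13: h=1, slot 1 empty -> index 1.
Insert 144: h=9, h2=1, slot 9 occupied -> index 10.
Insert 581: h=8, slot 8 empty -> index 8.
Insert 455: h=1, h2=12, slot 1 occupied -> index 0.
Insert 637: h=1, h2=2, slot 1 occupied -> index 3.
Insert 973: h=11, slot 11 empty -> index 11.
Insert 430: h=9, h2=11, slot 9 occupied -> index 7.
Table: [455, 13, ., 637, ., ., ., 430, 581, 716, 144, 973, .]
Lookup 927: h=7, h2=4, probe 7,11,2 → slot 2 empty, not found.

3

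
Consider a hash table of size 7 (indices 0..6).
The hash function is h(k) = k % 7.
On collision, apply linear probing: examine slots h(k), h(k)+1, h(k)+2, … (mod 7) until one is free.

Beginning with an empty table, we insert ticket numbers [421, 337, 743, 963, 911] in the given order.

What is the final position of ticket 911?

5

421: h=1 -> slot 1
337: h=1, probe 1,2 -> slot 2
743: h=1, probe 1,2,3 -> slot 3
963: h=4 -> slot 4
911: h=1, probe 1,2,3,4,5 -> slot 5
Table: [∅, 421, 337, 743, 963, 911, ∅]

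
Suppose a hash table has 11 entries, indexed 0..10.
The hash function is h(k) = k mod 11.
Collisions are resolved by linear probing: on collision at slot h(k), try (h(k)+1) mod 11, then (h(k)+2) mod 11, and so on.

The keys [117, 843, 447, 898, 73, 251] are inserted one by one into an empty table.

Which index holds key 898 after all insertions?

117: h=7 -> slot 7
843: h=7, probe 7,8 -> slot 8
447: h=7, probe 7,8,9 -> slot 9
898: h=7, probe 7,8,9,10 -> slot 10
73: h=7, probe 7,8,9,10,0 -> slot 0
251: h=9, probe 9,10,0,1 -> slot 1
Table: [73, 251, ., ., ., ., ., 117, 843, 447, 898]

10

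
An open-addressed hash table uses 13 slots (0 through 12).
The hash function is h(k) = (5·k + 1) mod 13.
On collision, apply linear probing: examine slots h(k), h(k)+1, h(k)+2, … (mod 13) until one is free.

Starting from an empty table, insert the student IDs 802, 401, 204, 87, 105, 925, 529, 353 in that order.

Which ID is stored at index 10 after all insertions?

802: h=7 => slot 7
401: h=4 => slot 4
204: h=7, probe 7,8 => slot 8
87: h=7, probe 7,8,9 => slot 9
105: h=6 => slot 6
925: h=11 => slot 11
529: h=7, probe 7,8,9,10 => slot 10
353: h=11, probe 11,12 => slot 12
Table: [-, -, -, -, 401, -, 105, 802, 204, 87, 529, 925, 353]

529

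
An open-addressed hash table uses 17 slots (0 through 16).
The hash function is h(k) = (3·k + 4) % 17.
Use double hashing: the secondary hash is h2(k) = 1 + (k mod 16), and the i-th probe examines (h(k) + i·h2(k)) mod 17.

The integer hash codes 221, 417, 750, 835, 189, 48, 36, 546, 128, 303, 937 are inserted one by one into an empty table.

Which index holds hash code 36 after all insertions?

221 hashes to 4; slot 4 is free -> place at 4.
417 hashes to 14; slot 14 is free -> place at 14.
750 hashes to 10; slot 10 is free -> place at 10.
835 hashes to 10, h2=4; 10,14 taken -> place at 1.
189 hashes to 10, h2=14; 10 taken -> place at 7.
48 hashes to 12; slot 12 is free -> place at 12.
36 hashes to 10, h2=5; 10 taken -> place at 15.
546 hashes to 10, h2=3; 10 taken -> place at 13.
128 hashes to 14, h2=1; 14,15 taken -> place at 16.
303 hashes to 12, h2=16; 12 taken -> place at 11.
937 hashes to 10, h2=10; 10 taken -> place at 3.
Table: [—, 835, —, 937, 221, —, —, 189, —, —, 750, 303, 48, 546, 417, 36, 128]

15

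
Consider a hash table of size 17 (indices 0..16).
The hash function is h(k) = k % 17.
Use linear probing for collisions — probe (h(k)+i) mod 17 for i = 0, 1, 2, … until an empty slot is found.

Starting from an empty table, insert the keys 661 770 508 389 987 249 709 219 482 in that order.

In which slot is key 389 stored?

0

Insert 661: h=15, slot 15 empty -> index 15.
Insert 770: h=5, slot 5 empty -> index 5.
Insert 508: h=15, slot 15 occupied -> index 16.
Insert 389: h=15, slots 15,16 occupied -> index 0.
Insert 987: h=1, slot 1 empty -> index 1.
Insert 249: h=11, slot 11 empty -> index 11.
Insert 709: h=12, slot 12 empty -> index 12.
Insert 219: h=15, slots 15,16,0,1 occupied -> index 2.
Insert 482: h=6, slot 6 empty -> index 6.
Table: [389, 987, 219, _, _, 770, 482, _, _, _, _, 249, 709, _, _, 661, 508]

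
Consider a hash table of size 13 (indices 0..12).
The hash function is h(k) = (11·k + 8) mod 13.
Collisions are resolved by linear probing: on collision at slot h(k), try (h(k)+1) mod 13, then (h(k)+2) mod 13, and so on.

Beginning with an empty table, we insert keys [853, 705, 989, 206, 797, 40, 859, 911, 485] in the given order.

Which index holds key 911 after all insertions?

9

Insert 853: h=5, slot 5 empty → index 5.
Insert 705: h=2, slot 2 empty → index 2.
Insert 989: h=6, slot 6 empty → index 6.
Insert 206: h=12, slot 12 empty → index 12.
Insert 797: h=0, slot 0 empty → index 0.
Insert 40: h=6, slot 6 occupied → index 7.
Insert 859: h=6, slots 6,7 occupied → index 8.
Insert 911: h=6, slots 6,7,8 occupied → index 9.
Insert 485: h=0, slot 0 occupied → index 1.
Table: [797, 485, 705, ∅, ∅, 853, 989, 40, 859, 911, ∅, ∅, 206]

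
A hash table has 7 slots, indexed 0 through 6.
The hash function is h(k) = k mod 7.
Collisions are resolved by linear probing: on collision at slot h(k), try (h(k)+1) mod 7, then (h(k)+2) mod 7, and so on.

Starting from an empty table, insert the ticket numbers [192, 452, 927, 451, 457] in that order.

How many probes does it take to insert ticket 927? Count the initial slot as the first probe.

3

192: h=3 -> slot 3
452: h=4 -> slot 4
927: h=3, probe 3,4,5 -> slot 5
451: h=3, probe 3,4,5,6 -> slot 6
457: h=2 -> slot 2
Table: [—, —, 457, 192, 452, 927, 451]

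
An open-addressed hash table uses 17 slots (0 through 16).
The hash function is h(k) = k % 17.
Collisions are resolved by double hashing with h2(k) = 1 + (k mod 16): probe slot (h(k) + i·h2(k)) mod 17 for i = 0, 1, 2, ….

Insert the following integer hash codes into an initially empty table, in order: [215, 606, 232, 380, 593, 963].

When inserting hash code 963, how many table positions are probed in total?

215 hashes to 11; slot 11 is free -> place at 11.
606 hashes to 11, h2=15; 11 taken -> place at 9.
232 hashes to 11, h2=9; 11 taken -> place at 3.
380 hashes to 6; slot 6 is free -> place at 6.
593 hashes to 15; slot 15 is free -> place at 15.
963 hashes to 11, h2=4; 11,15 taken -> place at 2.
Table: [., ., 963, 232, ., ., 380, ., ., 606, ., 215, ., ., ., 593, .]

3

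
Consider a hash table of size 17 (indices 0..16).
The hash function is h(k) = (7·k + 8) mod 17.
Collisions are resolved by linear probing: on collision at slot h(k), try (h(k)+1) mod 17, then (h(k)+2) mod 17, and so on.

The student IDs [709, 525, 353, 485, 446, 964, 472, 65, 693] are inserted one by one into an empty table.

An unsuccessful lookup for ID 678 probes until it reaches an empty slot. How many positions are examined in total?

709 hashes to 7; slot 7 is free => place at 7.
525 hashes to 11; slot 11 is free => place at 11.
353 hashes to 14; slot 14 is free => place at 14.
485 hashes to 3; slot 3 is free => place at 3.
446 hashes to 2; slot 2 is free => place at 2.
964 hashes to 7; 7 taken => place at 8.
472 hashes to 14; 14 taken => place at 15.
65 hashes to 4; slot 4 is free => place at 4.
693 hashes to 14; 14,15 taken => place at 16.
Table: [., ., 446, 485, 65, ., ., 709, 964, ., ., 525, ., ., 353, 472, 693]
Lookup 678: h=11, probe 11,12 → slot 12 empty, not found.

2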